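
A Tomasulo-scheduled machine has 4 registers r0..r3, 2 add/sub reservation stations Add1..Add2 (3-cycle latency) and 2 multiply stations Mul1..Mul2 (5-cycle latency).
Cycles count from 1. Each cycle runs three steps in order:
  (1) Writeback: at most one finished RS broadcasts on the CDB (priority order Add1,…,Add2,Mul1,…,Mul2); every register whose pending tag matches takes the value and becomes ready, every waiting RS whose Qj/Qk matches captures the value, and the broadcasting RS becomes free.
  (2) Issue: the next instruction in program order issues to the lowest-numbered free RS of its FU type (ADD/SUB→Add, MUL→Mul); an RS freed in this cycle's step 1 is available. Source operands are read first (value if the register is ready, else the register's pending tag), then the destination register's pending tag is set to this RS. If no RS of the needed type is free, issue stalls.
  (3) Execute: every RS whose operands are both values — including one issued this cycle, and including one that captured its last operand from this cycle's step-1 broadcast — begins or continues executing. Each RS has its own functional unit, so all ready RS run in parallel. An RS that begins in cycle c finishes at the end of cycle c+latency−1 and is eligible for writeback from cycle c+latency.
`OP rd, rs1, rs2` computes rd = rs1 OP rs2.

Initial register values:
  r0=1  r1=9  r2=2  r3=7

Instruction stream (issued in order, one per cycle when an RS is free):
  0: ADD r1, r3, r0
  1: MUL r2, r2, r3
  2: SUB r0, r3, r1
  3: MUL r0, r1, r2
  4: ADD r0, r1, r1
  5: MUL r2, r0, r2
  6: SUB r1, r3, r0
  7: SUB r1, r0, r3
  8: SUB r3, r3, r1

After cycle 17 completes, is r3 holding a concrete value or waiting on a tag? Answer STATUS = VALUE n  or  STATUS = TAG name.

c1: issue ADD r1<-Add1 | r0:1,r1:Add1,r2:2,r3:7
c2: issue MUL r2<-Mul1 | r0:1,r1:Add1,r2:Mul1,r3:7
c3: issue SUB r0<-Add2 | r0:Add2,r1:Add1,r2:Mul1,r3:7
c4: CDB Add1=8; issue MUL r0<-Mul2 | r0:Mul2,r1:8,r2:Mul1,r3:7
c5: issue ADD r0<-Add1 | r0:Add1,r1:8,r2:Mul1,r3:7
c6: stall | r0:Add1,r1:8,r2:Mul1,r3:7
c7: CDB Add2=-1; stall | r0:Add1,r1:8,r2:Mul1,r3:7
c8: CDB Add1=16; stall | r0:16,r1:8,r2:Mul1,r3:7
c9: CDB Mul1=14; issue MUL r2<-Mul1 | r0:16,r1:8,r2:Mul1,r3:7
c10: issue SUB r1<-Add1 | r0:16,r1:Add1,r2:Mul1,r3:7
c11: issue SUB r1<-Add2 | r0:16,r1:Add2,r2:Mul1,r3:7
c12: stall | r0:16,r1:Add2,r2:Mul1,r3:7
c13: CDB Add1=-9; issue SUB r3<-Add1 | r0:16,r1:Add2,r2:Mul1,r3:Add1
c14: CDB Add2=9 | r0:16,r1:9,r2:Mul1,r3:Add1
c15: CDB Mul1=224 | r0:16,r1:9,r2:224,r3:Add1
c16: CDB Mul2=112 | r0:16,r1:9,r2:224,r3:Add1
c17: CDB Add1=-2 | r0:16,r1:9,r2:224,r3:-2

STATUS = VALUE -2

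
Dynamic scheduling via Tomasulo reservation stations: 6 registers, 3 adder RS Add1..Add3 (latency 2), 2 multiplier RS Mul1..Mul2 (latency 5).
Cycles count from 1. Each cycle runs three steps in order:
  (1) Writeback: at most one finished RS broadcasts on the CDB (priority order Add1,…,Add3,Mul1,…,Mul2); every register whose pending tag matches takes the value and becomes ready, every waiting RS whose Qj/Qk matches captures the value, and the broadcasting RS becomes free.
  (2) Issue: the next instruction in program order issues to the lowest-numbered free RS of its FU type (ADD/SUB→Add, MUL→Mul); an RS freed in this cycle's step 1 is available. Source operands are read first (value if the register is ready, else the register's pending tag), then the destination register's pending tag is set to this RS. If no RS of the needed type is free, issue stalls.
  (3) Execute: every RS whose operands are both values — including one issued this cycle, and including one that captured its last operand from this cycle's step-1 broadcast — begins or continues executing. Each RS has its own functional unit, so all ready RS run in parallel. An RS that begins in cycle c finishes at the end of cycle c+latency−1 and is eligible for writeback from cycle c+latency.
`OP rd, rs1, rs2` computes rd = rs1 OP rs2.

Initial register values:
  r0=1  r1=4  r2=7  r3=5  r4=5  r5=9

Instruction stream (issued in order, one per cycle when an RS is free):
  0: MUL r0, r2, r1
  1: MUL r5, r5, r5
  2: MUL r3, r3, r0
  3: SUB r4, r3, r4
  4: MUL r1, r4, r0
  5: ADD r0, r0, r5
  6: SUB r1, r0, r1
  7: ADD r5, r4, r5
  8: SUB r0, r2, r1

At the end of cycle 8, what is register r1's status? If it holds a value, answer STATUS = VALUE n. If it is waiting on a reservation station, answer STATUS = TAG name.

cycle 1: issue MUL r0<-Mul1 // r0:Mul1,r1:4,r2:7,r3:5,r4:5,r5:9
cycle 2: issue MUL r5<-Mul2 // r0:Mul1,r1:4,r2:7,r3:5,r4:5,r5:Mul2
cycle 3: stall // r0:Mul1,r1:4,r2:7,r3:5,r4:5,r5:Mul2
cycle 4: stall // r0:Mul1,r1:4,r2:7,r3:5,r4:5,r5:Mul2
cycle 5: stall // r0:Mul1,r1:4,r2:7,r3:5,r4:5,r5:Mul2
cycle 6: CDB Mul1=28; issue MUL r3<-Mul1 // r0:28,r1:4,r2:7,r3:Mul1,r4:5,r5:Mul2
cycle 7: CDB Mul2=81; issue SUB r4<-Add1 // r0:28,r1:4,r2:7,r3:Mul1,r4:Add1,r5:81
cycle 8: issue MUL r1<-Mul2 // r0:28,r1:Mul2,r2:7,r3:Mul1,r4:Add1,r5:81

STATUS = TAG Mul2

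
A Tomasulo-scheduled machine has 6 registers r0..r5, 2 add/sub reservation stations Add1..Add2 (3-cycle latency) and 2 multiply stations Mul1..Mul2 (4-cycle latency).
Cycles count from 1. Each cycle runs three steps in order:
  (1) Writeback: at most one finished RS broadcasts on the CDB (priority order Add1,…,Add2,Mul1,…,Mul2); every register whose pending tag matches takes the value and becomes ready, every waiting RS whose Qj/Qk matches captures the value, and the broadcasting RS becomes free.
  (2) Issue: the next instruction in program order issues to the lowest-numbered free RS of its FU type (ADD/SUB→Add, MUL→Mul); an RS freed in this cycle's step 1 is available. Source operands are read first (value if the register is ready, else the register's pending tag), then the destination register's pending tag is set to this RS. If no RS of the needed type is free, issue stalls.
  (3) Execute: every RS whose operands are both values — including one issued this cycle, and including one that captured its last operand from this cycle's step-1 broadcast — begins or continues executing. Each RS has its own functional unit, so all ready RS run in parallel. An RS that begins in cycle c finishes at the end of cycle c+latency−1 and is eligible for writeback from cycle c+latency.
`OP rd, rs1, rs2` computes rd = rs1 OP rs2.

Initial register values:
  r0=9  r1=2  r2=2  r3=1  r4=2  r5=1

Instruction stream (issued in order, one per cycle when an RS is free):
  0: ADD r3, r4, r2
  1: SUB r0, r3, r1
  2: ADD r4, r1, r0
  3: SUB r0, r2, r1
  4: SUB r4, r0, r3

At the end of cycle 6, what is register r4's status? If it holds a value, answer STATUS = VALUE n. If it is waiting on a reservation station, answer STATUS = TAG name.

  c1: issue ADD r3<-Add1  regs: r0:9,r1:2,r2:2,r3:Add1,r4:2,r5:1
  c2: issue SUB r0<-Add2  regs: r0:Add2,r1:2,r2:2,r3:Add1,r4:2,r5:1
  c3: stall  regs: r0:Add2,r1:2,r2:2,r3:Add1,r4:2,r5:1
  c4: CDB Add1=4; issue ADD r4<-Add1  regs: r0:Add2,r1:2,r2:2,r3:4,r4:Add1,r5:1
  c5: stall  regs: r0:Add2,r1:2,r2:2,r3:4,r4:Add1,r5:1
  c6: stall  regs: r0:Add2,r1:2,r2:2,r3:4,r4:Add1,r5:1

STATUS = TAG Add1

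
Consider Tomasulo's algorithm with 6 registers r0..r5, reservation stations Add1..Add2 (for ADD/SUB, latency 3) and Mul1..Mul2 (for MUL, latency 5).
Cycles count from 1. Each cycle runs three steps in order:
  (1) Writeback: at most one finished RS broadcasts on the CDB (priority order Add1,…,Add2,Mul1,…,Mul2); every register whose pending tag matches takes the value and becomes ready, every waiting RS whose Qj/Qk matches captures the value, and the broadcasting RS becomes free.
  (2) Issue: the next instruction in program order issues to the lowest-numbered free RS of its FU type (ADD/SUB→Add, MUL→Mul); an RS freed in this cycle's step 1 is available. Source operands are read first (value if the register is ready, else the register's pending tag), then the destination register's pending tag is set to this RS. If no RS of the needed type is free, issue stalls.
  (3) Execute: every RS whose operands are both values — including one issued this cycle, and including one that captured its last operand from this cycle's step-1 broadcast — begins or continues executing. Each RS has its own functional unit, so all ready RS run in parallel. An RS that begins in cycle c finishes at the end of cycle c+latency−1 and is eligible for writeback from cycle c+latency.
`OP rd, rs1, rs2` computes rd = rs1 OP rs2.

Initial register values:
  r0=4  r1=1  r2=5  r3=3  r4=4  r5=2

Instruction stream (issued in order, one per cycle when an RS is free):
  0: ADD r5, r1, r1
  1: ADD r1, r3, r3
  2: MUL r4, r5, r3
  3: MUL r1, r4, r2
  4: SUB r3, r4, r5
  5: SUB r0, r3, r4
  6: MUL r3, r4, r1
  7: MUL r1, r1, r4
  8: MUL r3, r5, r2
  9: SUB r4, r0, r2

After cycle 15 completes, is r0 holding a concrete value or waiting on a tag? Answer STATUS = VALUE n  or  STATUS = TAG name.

STATUS = VALUE -2

  c1: issue ADD r5<-Add1  regs: r0:4,r1:1,r2:5,r3:3,r4:4,r5:Add1
  c2: issue ADD r1<-Add2  regs: r0:4,r1:Add2,r2:5,r3:3,r4:4,r5:Add1
  c3: issue MUL r4<-Mul1  regs: r0:4,r1:Add2,r2:5,r3:3,r4:Mul1,r5:Add1
  c4: CDB Add1=2; issue MUL r1<-Mul2  regs: r0:4,r1:Mul2,r2:5,r3:3,r4:Mul1,r5:2
  c5: CDB Add2=6; issue SUB r3<-Add1  regs: r0:4,r1:Mul2,r2:5,r3:Add1,r4:Mul1,r5:2
  c6: issue SUB r0<-Add2  regs: r0:Add2,r1:Mul2,r2:5,r3:Add1,r4:Mul1,r5:2
  c7: stall  regs: r0:Add2,r1:Mul2,r2:5,r3:Add1,r4:Mul1,r5:2
  c8: stall  regs: r0:Add2,r1:Mul2,r2:5,r3:Add1,r4:Mul1,r5:2
  c9: CDB Mul1=6; issue MUL r3<-Mul1  regs: r0:Add2,r1:Mul2,r2:5,r3:Mul1,r4:6,r5:2
  c10: stall  regs: r0:Add2,r1:Mul2,r2:5,r3:Mul1,r4:6,r5:2
  c11: stall  regs: r0:Add2,r1:Mul2,r2:5,r3:Mul1,r4:6,r5:2
  c12: CDB Add1=4; stall  regs: r0:Add2,r1:Mul2,r2:5,r3:Mul1,r4:6,r5:2
  c13: stall  regs: r0:Add2,r1:Mul2,r2:5,r3:Mul1,r4:6,r5:2
  c14: CDB Mul2=30; issue MUL r1<-Mul2  regs: r0:Add2,r1:Mul2,r2:5,r3:Mul1,r4:6,r5:2
  c15: CDB Add2=-2; stall  regs: r0:-2,r1:Mul2,r2:5,r3:Mul1,r4:6,r5:2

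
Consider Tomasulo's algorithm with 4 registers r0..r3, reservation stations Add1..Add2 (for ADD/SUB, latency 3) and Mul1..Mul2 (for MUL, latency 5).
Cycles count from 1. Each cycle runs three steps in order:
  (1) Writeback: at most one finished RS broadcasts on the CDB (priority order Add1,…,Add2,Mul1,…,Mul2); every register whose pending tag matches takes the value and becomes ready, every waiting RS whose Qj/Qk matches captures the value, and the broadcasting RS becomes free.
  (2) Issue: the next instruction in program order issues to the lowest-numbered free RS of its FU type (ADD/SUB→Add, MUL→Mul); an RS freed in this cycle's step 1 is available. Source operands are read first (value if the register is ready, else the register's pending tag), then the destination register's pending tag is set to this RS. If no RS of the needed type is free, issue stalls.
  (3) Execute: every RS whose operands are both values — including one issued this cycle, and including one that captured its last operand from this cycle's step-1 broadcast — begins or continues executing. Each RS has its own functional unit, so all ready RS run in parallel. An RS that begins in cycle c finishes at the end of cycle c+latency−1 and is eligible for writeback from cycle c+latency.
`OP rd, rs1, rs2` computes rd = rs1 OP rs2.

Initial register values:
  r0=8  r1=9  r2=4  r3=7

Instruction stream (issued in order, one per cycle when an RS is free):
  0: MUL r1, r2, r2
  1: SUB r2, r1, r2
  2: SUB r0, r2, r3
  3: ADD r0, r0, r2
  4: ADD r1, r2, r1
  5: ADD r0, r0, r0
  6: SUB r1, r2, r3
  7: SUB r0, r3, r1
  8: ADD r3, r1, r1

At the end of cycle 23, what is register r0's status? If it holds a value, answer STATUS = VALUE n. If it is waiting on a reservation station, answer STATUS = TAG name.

STATUS = VALUE 2

  c1: issue MUL r1<-Mul1  regs: r0:8,r1:Mul1,r2:4,r3:7
  c2: issue SUB r2<-Add1  regs: r0:8,r1:Mul1,r2:Add1,r3:7
  c3: issue SUB r0<-Add2  regs: r0:Add2,r1:Mul1,r2:Add1,r3:7
  c4: stall  regs: r0:Add2,r1:Mul1,r2:Add1,r3:7
  c5: stall  regs: r0:Add2,r1:Mul1,r2:Add1,r3:7
  c6: CDB Mul1=16; stall  regs: r0:Add2,r1:16,r2:Add1,r3:7
  c7: stall  regs: r0:Add2,r1:16,r2:Add1,r3:7
  c8: stall  regs: r0:Add2,r1:16,r2:Add1,r3:7
  c9: CDB Add1=12; issue ADD r0<-Add1  regs: r0:Add1,r1:16,r2:12,r3:7
  c10: stall  regs: r0:Add1,r1:16,r2:12,r3:7
  c11: stall  regs: r0:Add1,r1:16,r2:12,r3:7
  c12: CDB Add2=5; issue ADD r1<-Add2  regs: r0:Add1,r1:Add2,r2:12,r3:7
  c13: stall  regs: r0:Add1,r1:Add2,r2:12,r3:7
  c14: stall  regs: r0:Add1,r1:Add2,r2:12,r3:7
  c15: CDB Add1=17; issue ADD r0<-Add1  regs: r0:Add1,r1:Add2,r2:12,r3:7
  c16: CDB Add2=28; issue SUB r1<-Add2  regs: r0:Add1,r1:Add2,r2:12,r3:7
  c17: stall  regs: r0:Add1,r1:Add2,r2:12,r3:7
  c18: CDB Add1=34; issue SUB r0<-Add1  regs: r0:Add1,r1:Add2,r2:12,r3:7
  c19: CDB Add2=5; issue ADD r3<-Add2  regs: r0:Add1,r1:5,r2:12,r3:Add2
  c20: -  regs: r0:Add1,r1:5,r2:12,r3:Add2
  c21: -  regs: r0:Add1,r1:5,r2:12,r3:Add2
  c22: CDB Add1=2  regs: r0:2,r1:5,r2:12,r3:Add2
  c23: CDB Add2=10  regs: r0:2,r1:5,r2:12,r3:10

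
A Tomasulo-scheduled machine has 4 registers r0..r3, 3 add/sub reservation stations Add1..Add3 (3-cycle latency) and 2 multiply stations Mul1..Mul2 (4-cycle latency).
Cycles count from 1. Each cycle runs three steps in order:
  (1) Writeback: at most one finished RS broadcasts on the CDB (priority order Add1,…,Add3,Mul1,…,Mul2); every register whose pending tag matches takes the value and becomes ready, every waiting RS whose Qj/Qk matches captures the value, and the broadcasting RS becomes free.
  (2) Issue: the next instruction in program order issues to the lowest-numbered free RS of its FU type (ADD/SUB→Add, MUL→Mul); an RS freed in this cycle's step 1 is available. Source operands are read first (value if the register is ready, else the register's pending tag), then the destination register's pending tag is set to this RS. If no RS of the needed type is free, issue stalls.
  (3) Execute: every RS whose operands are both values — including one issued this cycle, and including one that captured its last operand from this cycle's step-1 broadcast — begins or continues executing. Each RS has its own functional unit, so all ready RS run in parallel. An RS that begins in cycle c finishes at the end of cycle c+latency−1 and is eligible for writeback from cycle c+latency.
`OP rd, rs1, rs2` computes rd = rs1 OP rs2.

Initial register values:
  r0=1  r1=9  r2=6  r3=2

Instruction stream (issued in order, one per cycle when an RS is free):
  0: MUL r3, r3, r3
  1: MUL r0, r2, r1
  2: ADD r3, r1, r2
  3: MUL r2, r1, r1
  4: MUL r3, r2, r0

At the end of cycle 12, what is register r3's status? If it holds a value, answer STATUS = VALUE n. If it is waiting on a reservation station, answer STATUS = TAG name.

c1: issue MUL r3<-Mul1 | r0:1,r1:9,r2:6,r3:Mul1
c2: issue MUL r0<-Mul2 | r0:Mul2,r1:9,r2:6,r3:Mul1
c3: issue ADD r3<-Add1 | r0:Mul2,r1:9,r2:6,r3:Add1
c4: stall | r0:Mul2,r1:9,r2:6,r3:Add1
c5: CDB Mul1=4; issue MUL r2<-Mul1 | r0:Mul2,r1:9,r2:Mul1,r3:Add1
c6: CDB Add1=15; stall | r0:Mul2,r1:9,r2:Mul1,r3:15
c7: CDB Mul2=54; issue MUL r3<-Mul2 | r0:54,r1:9,r2:Mul1,r3:Mul2
c8: - | r0:54,r1:9,r2:Mul1,r3:Mul2
c9: CDB Mul1=81 | r0:54,r1:9,r2:81,r3:Mul2
c10: - | r0:54,r1:9,r2:81,r3:Mul2
c11: - | r0:54,r1:9,r2:81,r3:Mul2
c12: - | r0:54,r1:9,r2:81,r3:Mul2

STATUS = TAG Mul2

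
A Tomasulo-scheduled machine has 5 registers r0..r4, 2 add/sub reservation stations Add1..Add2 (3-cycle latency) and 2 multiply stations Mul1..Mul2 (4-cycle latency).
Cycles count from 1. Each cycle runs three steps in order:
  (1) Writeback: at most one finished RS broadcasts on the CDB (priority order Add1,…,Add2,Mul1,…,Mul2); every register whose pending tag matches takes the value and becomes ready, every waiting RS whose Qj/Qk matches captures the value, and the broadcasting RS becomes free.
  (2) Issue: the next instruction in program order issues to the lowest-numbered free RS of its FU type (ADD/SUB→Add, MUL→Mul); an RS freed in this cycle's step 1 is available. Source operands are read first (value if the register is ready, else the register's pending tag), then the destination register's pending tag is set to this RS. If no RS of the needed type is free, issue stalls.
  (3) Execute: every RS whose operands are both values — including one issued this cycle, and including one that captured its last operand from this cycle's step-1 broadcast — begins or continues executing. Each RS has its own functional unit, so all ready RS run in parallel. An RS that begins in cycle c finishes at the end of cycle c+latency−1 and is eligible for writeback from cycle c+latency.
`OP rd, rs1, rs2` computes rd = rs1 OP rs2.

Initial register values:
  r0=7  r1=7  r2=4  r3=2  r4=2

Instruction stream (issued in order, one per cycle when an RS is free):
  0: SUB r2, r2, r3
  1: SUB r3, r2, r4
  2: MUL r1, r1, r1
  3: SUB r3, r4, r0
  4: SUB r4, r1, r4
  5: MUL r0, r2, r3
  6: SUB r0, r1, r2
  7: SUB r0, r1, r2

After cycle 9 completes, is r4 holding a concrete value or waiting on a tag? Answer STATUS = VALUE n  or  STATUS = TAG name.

STATUS = TAG Add1

cycle 1: issue SUB r2<-Add1 // r0:7,r1:7,r2:Add1,r3:2,r4:2
cycle 2: issue SUB r3<-Add2 // r0:7,r1:7,r2:Add1,r3:Add2,r4:2
cycle 3: issue MUL r1<-Mul1 // r0:7,r1:Mul1,r2:Add1,r3:Add2,r4:2
cycle 4: CDB Add1=2; issue SUB r3<-Add1 // r0:7,r1:Mul1,r2:2,r3:Add1,r4:2
cycle 5: stall // r0:7,r1:Mul1,r2:2,r3:Add1,r4:2
cycle 6: stall // r0:7,r1:Mul1,r2:2,r3:Add1,r4:2
cycle 7: CDB Add1=-5; issue SUB r4<-Add1 // r0:7,r1:Mul1,r2:2,r3:-5,r4:Add1
cycle 8: CDB Add2=0; issue MUL r0<-Mul2 // r0:Mul2,r1:Mul1,r2:2,r3:-5,r4:Add1
cycle 9: CDB Mul1=49; issue SUB r0<-Add2 // r0:Add2,r1:49,r2:2,r3:-5,r4:Add1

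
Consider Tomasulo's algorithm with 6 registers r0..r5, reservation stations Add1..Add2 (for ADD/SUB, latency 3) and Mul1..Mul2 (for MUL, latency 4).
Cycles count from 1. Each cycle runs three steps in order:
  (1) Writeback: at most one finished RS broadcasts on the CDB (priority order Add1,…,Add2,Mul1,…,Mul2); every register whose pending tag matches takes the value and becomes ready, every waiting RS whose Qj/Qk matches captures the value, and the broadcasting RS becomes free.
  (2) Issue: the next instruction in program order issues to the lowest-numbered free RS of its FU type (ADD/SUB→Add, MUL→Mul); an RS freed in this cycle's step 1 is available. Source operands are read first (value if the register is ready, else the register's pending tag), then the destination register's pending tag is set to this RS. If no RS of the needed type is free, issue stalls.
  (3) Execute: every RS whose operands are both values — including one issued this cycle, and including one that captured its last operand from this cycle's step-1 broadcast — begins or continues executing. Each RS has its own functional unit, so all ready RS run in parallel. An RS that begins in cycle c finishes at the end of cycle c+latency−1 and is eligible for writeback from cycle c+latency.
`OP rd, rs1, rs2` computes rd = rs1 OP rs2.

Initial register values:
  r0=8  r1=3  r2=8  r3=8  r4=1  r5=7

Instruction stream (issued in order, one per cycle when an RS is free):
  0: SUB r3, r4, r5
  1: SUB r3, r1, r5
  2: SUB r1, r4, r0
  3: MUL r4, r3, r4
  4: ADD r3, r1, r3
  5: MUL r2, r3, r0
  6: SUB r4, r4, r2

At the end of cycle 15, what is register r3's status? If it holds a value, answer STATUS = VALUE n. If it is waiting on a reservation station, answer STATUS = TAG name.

STATUS = VALUE -11

cycle 1: issue SUB r3<-Add1 // r0:8,r1:3,r2:8,r3:Add1,r4:1,r5:7
cycle 2: issue SUB r3<-Add2 // r0:8,r1:3,r2:8,r3:Add2,r4:1,r5:7
cycle 3: stall // r0:8,r1:3,r2:8,r3:Add2,r4:1,r5:7
cycle 4: CDB Add1=-6; issue SUB r1<-Add1 // r0:8,r1:Add1,r2:8,r3:Add2,r4:1,r5:7
cycle 5: CDB Add2=-4; issue MUL r4<-Mul1 // r0:8,r1:Add1,r2:8,r3:-4,r4:Mul1,r5:7
cycle 6: issue ADD r3<-Add2 // r0:8,r1:Add1,r2:8,r3:Add2,r4:Mul1,r5:7
cycle 7: CDB Add1=-7; issue MUL r2<-Mul2 // r0:8,r1:-7,r2:Mul2,r3:Add2,r4:Mul1,r5:7
cycle 8: issue SUB r4<-Add1 // r0:8,r1:-7,r2:Mul2,r3:Add2,r4:Add1,r5:7
cycle 9: CDB Mul1=-4 // r0:8,r1:-7,r2:Mul2,r3:Add2,r4:Add1,r5:7
cycle 10: CDB Add2=-11 // r0:8,r1:-7,r2:Mul2,r3:-11,r4:Add1,r5:7
cycle 11: - // r0:8,r1:-7,r2:Mul2,r3:-11,r4:Add1,r5:7
cycle 12: - // r0:8,r1:-7,r2:Mul2,r3:-11,r4:Add1,r5:7
cycle 13: - // r0:8,r1:-7,r2:Mul2,r3:-11,r4:Add1,r5:7
cycle 14: CDB Mul2=-88 // r0:8,r1:-7,r2:-88,r3:-11,r4:Add1,r5:7
cycle 15: - // r0:8,r1:-7,r2:-88,r3:-11,r4:Add1,r5:7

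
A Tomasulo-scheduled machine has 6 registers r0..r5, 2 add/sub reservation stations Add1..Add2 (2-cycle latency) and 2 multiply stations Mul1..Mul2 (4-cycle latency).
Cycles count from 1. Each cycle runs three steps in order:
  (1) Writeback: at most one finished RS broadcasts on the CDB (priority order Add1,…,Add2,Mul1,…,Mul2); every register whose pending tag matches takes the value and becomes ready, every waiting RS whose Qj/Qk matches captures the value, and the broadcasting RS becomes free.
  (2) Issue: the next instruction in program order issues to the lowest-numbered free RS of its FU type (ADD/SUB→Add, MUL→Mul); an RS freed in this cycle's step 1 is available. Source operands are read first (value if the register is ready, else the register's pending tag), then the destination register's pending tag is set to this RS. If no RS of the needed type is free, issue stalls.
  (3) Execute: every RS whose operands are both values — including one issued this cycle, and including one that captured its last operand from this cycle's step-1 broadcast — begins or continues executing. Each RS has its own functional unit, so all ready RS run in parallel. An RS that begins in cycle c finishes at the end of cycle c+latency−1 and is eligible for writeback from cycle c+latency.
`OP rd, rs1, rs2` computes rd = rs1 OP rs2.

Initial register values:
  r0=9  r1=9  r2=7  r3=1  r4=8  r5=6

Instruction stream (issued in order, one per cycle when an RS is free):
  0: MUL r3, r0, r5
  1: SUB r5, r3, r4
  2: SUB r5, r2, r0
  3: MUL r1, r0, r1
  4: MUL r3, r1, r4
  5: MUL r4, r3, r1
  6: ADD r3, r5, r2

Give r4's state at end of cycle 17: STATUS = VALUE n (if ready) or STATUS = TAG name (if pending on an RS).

cycle 1: issue MUL r3<-Mul1 // r0:9,r1:9,r2:7,r3:Mul1,r4:8,r5:6
cycle 2: issue SUB r5<-Add1 // r0:9,r1:9,r2:7,r3:Mul1,r4:8,r5:Add1
cycle 3: issue SUB r5<-Add2 // r0:9,r1:9,r2:7,r3:Mul1,r4:8,r5:Add2
cycle 4: issue MUL r1<-Mul2 // r0:9,r1:Mul2,r2:7,r3:Mul1,r4:8,r5:Add2
cycle 5: CDB Add2=-2; stall // r0:9,r1:Mul2,r2:7,r3:Mul1,r4:8,r5:-2
cycle 6: CDB Mul1=54; issue MUL r3<-Mul1 // r0:9,r1:Mul2,r2:7,r3:Mul1,r4:8,r5:-2
cycle 7: stall // r0:9,r1:Mul2,r2:7,r3:Mul1,r4:8,r5:-2
cycle 8: CDB Add1=46; stall // r0:9,r1:Mul2,r2:7,r3:Mul1,r4:8,r5:-2
cycle 9: CDB Mul2=81; issue MUL r4<-Mul2 // r0:9,r1:81,r2:7,r3:Mul1,r4:Mul2,r5:-2
cycle 10: issue ADD r3<-Add1 // r0:9,r1:81,r2:7,r3:Add1,r4:Mul2,r5:-2
cycle 11: - // r0:9,r1:81,r2:7,r3:Add1,r4:Mul2,r5:-2
cycle 12: CDB Add1=5 // r0:9,r1:81,r2:7,r3:5,r4:Mul2,r5:-2
cycle 13: CDB Mul1=648 // r0:9,r1:81,r2:7,r3:5,r4:Mul2,r5:-2
cycle 14: - // r0:9,r1:81,r2:7,r3:5,r4:Mul2,r5:-2
cycle 15: - // r0:9,r1:81,r2:7,r3:5,r4:Mul2,r5:-2
cycle 16: - // r0:9,r1:81,r2:7,r3:5,r4:Mul2,r5:-2
cycle 17: CDB Mul2=52488 // r0:9,r1:81,r2:7,r3:5,r4:52488,r5:-2

STATUS = VALUE 52488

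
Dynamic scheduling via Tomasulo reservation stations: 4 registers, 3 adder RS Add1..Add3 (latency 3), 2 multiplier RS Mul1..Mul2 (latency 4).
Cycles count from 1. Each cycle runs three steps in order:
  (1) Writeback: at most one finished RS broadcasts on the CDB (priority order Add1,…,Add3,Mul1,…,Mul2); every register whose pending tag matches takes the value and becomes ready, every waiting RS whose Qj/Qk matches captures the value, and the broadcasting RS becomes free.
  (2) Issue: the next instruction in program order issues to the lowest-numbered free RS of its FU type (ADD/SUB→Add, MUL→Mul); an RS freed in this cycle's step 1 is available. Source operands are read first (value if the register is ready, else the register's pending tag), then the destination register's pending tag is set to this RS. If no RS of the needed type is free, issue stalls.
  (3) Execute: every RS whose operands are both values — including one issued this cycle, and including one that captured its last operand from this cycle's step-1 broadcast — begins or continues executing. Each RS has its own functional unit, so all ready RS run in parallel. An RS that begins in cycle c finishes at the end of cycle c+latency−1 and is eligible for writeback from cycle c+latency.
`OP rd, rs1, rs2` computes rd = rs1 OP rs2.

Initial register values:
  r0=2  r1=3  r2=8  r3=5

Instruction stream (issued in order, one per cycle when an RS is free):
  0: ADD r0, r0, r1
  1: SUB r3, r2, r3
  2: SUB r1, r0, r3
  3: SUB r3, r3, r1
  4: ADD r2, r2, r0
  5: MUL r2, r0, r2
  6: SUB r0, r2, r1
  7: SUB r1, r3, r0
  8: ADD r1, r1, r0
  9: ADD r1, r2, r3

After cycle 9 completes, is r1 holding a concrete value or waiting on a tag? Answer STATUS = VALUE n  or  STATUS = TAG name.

c1: issue ADD r0<-Add1 | r0:Add1,r1:3,r2:8,r3:5
c2: issue SUB r3<-Add2 | r0:Add1,r1:3,r2:8,r3:Add2
c3: issue SUB r1<-Add3 | r0:Add1,r1:Add3,r2:8,r3:Add2
c4: CDB Add1=5; issue SUB r3<-Add1 | r0:5,r1:Add3,r2:8,r3:Add1
c5: CDB Add2=3; issue ADD r2<-Add2 | r0:5,r1:Add3,r2:Add2,r3:Add1
c6: issue MUL r2<-Mul1 | r0:5,r1:Add3,r2:Mul1,r3:Add1
c7: stall | r0:5,r1:Add3,r2:Mul1,r3:Add1
c8: CDB Add2=13; issue SUB r0<-Add2 | r0:Add2,r1:Add3,r2:Mul1,r3:Add1
c9: CDB Add3=2; issue SUB r1<-Add3 | r0:Add2,r1:Add3,r2:Mul1,r3:Add1

STATUS = TAG Add3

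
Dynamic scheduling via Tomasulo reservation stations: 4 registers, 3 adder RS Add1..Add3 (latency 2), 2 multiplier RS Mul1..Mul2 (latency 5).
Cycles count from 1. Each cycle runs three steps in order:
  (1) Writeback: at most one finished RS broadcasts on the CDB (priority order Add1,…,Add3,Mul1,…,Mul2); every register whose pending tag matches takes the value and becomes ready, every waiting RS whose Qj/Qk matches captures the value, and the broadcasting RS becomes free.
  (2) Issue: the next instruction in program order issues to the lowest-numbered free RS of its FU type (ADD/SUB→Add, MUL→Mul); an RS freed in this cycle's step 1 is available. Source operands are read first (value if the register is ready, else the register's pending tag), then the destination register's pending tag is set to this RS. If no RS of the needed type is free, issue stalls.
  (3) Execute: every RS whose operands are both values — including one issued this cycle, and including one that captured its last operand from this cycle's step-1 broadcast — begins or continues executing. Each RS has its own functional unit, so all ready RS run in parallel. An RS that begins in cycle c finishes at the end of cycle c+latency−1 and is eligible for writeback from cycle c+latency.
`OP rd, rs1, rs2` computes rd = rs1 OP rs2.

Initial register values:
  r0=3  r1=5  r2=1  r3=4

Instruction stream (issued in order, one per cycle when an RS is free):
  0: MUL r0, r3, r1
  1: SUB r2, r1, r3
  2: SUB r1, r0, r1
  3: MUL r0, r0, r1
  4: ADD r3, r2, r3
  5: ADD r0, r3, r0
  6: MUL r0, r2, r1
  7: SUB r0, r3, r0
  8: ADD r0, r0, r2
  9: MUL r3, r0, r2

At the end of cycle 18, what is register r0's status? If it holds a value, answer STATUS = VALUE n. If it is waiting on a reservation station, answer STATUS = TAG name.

  c1: issue MUL r0<-Mul1  regs: r0:Mul1,r1:5,r2:1,r3:4
  c2: issue SUB r2<-Add1  regs: r0:Mul1,r1:5,r2:Add1,r3:4
  c3: issue SUB r1<-Add2  regs: r0:Mul1,r1:Add2,r2:Add1,r3:4
  c4: CDB Add1=1; issue MUL r0<-Mul2  regs: r0:Mul2,r1:Add2,r2:1,r3:4
  c5: issue ADD r3<-Add1  regs: r0:Mul2,r1:Add2,r2:1,r3:Add1
  c6: CDB Mul1=20; issue ADD r0<-Add3  regs: r0:Add3,r1:Add2,r2:1,r3:Add1
  c7: CDB Add1=5; issue MUL r0<-Mul1  regs: r0:Mul1,r1:Add2,r2:1,r3:5
  c8: CDB Add2=15; issue SUB r0<-Add1  regs: r0:Add1,r1:15,r2:1,r3:5
  c9: issue ADD r0<-Add2  regs: r0:Add2,r1:15,r2:1,r3:5
  c10: stall  regs: r0:Add2,r1:15,r2:1,r3:5
  c11: stall  regs: r0:Add2,r1:15,r2:1,r3:5
  c12: stall  regs: r0:Add2,r1:15,r2:1,r3:5
  c13: CDB Mul1=15; issue MUL r3<-Mul1  regs: r0:Add2,r1:15,r2:1,r3:Mul1
  c14: CDB Mul2=300  regs: r0:Add2,r1:15,r2:1,r3:Mul1
  c15: CDB Add1=-10  regs: r0:Add2,r1:15,r2:1,r3:Mul1
  c16: CDB Add3=305  regs: r0:Add2,r1:15,r2:1,r3:Mul1
  c17: CDB Add2=-9  regs: r0:-9,r1:15,r2:1,r3:Mul1
  c18: -  regs: r0:-9,r1:15,r2:1,r3:Mul1

STATUS = VALUE -9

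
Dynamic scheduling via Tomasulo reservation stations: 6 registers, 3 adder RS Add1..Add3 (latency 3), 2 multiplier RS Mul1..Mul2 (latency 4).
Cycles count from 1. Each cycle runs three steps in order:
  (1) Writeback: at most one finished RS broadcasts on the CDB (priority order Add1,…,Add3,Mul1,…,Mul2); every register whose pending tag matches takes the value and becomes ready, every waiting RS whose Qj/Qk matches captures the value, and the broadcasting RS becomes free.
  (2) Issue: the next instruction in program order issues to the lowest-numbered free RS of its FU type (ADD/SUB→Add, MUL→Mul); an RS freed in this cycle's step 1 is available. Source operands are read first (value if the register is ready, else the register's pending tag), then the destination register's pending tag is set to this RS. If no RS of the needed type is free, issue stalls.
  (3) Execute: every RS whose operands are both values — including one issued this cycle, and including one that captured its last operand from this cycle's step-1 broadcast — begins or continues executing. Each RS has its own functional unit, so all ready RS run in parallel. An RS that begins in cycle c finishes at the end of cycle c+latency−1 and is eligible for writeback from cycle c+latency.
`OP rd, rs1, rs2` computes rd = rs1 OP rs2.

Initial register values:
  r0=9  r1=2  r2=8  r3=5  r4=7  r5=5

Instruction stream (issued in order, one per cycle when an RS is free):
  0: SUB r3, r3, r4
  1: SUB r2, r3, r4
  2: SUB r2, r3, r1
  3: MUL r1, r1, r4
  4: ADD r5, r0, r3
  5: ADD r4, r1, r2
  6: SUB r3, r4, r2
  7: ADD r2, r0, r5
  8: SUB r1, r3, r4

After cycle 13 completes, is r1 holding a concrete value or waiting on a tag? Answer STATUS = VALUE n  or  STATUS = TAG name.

STATUS = TAG Add3

  c1: issue SUB r3<-Add1  regs: r0:9,r1:2,r2:8,r3:Add1,r4:7,r5:5
  c2: issue SUB r2<-Add2  regs: r0:9,r1:2,r2:Add2,r3:Add1,r4:7,r5:5
  c3: issue SUB r2<-Add3  regs: r0:9,r1:2,r2:Add3,r3:Add1,r4:7,r5:5
  c4: CDB Add1=-2; issue MUL r1<-Mul1  regs: r0:9,r1:Mul1,r2:Add3,r3:-2,r4:7,r5:5
  c5: issue ADD r5<-Add1  regs: r0:9,r1:Mul1,r2:Add3,r3:-2,r4:7,r5:Add1
  c6: stall  regs: r0:9,r1:Mul1,r2:Add3,r3:-2,r4:7,r5:Add1
  c7: CDB Add2=-9; issue ADD r4<-Add2  regs: r0:9,r1:Mul1,r2:Add3,r3:-2,r4:Add2,r5:Add1
  c8: CDB Add1=7; issue SUB r3<-Add1  regs: r0:9,r1:Mul1,r2:Add3,r3:Add1,r4:Add2,r5:7
  c9: CDB Add3=-4; issue ADD r2<-Add3  regs: r0:9,r1:Mul1,r2:Add3,r3:Add1,r4:Add2,r5:7
  c10: CDB Mul1=14; stall  regs: r0:9,r1:14,r2:Add3,r3:Add1,r4:Add2,r5:7
  c11: stall  regs: r0:9,r1:14,r2:Add3,r3:Add1,r4:Add2,r5:7
  c12: CDB Add3=16; issue SUB r1<-Add3  regs: r0:9,r1:Add3,r2:16,r3:Add1,r4:Add2,r5:7
  c13: CDB Add2=10  regs: r0:9,r1:Add3,r2:16,r3:Add1,r4:10,r5:7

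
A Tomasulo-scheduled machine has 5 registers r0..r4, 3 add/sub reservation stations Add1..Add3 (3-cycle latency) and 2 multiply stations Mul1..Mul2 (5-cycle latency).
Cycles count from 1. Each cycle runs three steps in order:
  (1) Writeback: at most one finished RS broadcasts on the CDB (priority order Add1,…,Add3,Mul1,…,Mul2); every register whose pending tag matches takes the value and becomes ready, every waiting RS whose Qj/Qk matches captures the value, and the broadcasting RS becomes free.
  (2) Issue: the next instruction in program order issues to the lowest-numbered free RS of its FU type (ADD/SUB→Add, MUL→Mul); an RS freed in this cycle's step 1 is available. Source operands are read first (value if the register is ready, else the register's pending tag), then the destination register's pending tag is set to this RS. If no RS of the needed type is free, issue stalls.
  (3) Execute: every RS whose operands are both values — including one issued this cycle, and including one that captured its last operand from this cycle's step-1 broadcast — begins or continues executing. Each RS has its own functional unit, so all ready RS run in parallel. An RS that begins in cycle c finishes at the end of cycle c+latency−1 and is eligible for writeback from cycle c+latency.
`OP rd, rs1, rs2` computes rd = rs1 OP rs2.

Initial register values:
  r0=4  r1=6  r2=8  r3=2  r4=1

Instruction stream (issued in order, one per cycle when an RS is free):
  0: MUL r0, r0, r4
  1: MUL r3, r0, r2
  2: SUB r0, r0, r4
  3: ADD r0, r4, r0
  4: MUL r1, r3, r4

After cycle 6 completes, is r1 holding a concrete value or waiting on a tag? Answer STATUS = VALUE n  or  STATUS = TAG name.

STATUS = TAG Mul1

cycle 1: issue MUL r0<-Mul1 // r0:Mul1,r1:6,r2:8,r3:2,r4:1
cycle 2: issue MUL r3<-Mul2 // r0:Mul1,r1:6,r2:8,r3:Mul2,r4:1
cycle 3: issue SUB r0<-Add1 // r0:Add1,r1:6,r2:8,r3:Mul2,r4:1
cycle 4: issue ADD r0<-Add2 // r0:Add2,r1:6,r2:8,r3:Mul2,r4:1
cycle 5: stall // r0:Add2,r1:6,r2:8,r3:Mul2,r4:1
cycle 6: CDB Mul1=4; issue MUL r1<-Mul1 // r0:Add2,r1:Mul1,r2:8,r3:Mul2,r4:1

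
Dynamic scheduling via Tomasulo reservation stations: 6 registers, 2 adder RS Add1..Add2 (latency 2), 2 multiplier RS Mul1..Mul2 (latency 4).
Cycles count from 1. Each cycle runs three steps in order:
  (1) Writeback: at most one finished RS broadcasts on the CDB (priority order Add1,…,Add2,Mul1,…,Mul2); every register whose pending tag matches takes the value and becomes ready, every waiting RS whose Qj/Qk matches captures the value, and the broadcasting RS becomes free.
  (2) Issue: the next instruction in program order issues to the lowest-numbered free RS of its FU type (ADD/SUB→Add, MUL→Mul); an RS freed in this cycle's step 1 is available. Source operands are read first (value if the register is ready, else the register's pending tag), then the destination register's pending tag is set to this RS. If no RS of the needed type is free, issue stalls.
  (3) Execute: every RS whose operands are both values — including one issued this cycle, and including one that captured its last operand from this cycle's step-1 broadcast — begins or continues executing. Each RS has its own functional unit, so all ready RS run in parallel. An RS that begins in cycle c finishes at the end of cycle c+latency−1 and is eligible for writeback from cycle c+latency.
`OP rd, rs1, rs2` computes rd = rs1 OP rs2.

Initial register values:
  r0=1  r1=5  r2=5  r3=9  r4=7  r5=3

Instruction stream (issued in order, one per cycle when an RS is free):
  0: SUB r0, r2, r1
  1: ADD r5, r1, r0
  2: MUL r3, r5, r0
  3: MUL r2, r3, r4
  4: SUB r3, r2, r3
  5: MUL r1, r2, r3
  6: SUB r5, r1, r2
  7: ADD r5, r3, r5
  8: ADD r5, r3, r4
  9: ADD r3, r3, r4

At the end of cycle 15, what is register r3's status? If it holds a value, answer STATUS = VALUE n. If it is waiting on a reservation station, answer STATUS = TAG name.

STATUS = VALUE 0

cycle 1: issue SUB r0<-Add1 // r0:Add1,r1:5,r2:5,r3:9,r4:7,r5:3
cycle 2: issue ADD r5<-Add2 // r0:Add1,r1:5,r2:5,r3:9,r4:7,r5:Add2
cycle 3: CDB Add1=0; issue MUL r3<-Mul1 // r0:0,r1:5,r2:5,r3:Mul1,r4:7,r5:Add2
cycle 4: issue MUL r2<-Mul2 // r0:0,r1:5,r2:Mul2,r3:Mul1,r4:7,r5:Add2
cycle 5: CDB Add2=5; issue SUB r3<-Add1 // r0:0,r1:5,r2:Mul2,r3:Add1,r4:7,r5:5
cycle 6: stall // r0:0,r1:5,r2:Mul2,r3:Add1,r4:7,r5:5
cycle 7: stall // r0:0,r1:5,r2:Mul2,r3:Add1,r4:7,r5:5
cycle 8: stall // r0:0,r1:5,r2:Mul2,r3:Add1,r4:7,r5:5
cycle 9: CDB Mul1=0; issue MUL r1<-Mul1 // r0:0,r1:Mul1,r2:Mul2,r3:Add1,r4:7,r5:5
cycle 10: issue SUB r5<-Add2 // r0:0,r1:Mul1,r2:Mul2,r3:Add1,r4:7,r5:Add2
cycle 11: stall // r0:0,r1:Mul1,r2:Mul2,r3:Add1,r4:7,r5:Add2
cycle 12: stall // r0:0,r1:Mul1,r2:Mul2,r3:Add1,r4:7,r5:Add2
cycle 13: CDB Mul2=0; stall // r0:0,r1:Mul1,r2:0,r3:Add1,r4:7,r5:Add2
cycle 14: stall // r0:0,r1:Mul1,r2:0,r3:Add1,r4:7,r5:Add2
cycle 15: CDB Add1=0; issue ADD r5<-Add1 // r0:0,r1:Mul1,r2:0,r3:0,r4:7,r5:Add1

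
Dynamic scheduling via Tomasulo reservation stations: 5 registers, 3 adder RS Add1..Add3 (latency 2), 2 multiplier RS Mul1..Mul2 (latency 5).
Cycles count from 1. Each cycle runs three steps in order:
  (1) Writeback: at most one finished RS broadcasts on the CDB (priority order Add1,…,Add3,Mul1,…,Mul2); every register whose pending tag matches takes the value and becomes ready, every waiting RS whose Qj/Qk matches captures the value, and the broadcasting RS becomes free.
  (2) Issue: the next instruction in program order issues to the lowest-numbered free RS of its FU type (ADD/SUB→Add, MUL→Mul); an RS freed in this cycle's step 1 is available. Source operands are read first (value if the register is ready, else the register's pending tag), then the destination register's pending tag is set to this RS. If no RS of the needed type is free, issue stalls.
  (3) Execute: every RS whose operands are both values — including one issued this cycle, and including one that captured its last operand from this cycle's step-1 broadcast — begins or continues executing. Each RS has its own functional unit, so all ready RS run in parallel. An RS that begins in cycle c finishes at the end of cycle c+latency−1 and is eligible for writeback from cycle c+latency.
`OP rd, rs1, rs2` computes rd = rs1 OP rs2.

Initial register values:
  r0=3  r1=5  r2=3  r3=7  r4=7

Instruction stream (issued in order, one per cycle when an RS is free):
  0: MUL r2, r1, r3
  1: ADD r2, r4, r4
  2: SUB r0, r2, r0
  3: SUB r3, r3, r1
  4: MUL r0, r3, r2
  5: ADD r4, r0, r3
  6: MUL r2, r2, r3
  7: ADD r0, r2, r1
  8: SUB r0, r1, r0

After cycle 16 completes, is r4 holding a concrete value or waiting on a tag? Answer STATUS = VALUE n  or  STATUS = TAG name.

STATUS = VALUE 30

  c1: issue MUL r2<-Mul1  regs: r0:3,r1:5,r2:Mul1,r3:7,r4:7
  c2: issue ADD r2<-Add1  regs: r0:3,r1:5,r2:Add1,r3:7,r4:7
  c3: issue SUB r0<-Add2  regs: r0:Add2,r1:5,r2:Add1,r3:7,r4:7
  c4: CDB Add1=14; issue SUB r3<-Add1  regs: r0:Add2,r1:5,r2:14,r3:Add1,r4:7
  c5: issue MUL r0<-Mul2  regs: r0:Mul2,r1:5,r2:14,r3:Add1,r4:7
  c6: CDB Add1=2; issue ADD r4<-Add1  regs: r0:Mul2,r1:5,r2:14,r3:2,r4:Add1
  c7: CDB Add2=11; stall  regs: r0:Mul2,r1:5,r2:14,r3:2,r4:Add1
  c8: CDB Mul1=35; issue MUL r2<-Mul1  regs: r0:Mul2,r1:5,r2:Mul1,r3:2,r4:Add1
  c9: issue ADD r0<-Add2  regs: r0:Add2,r1:5,r2:Mul1,r3:2,r4:Add1
  c10: issue SUB r0<-Add3  regs: r0:Add3,r1:5,r2:Mul1,r3:2,r4:Add1
  c11: CDB Mul2=28  regs: r0:Add3,r1:5,r2:Mul1,r3:2,r4:Add1
  c12: -  regs: r0:Add3,r1:5,r2:Mul1,r3:2,r4:Add1
  c13: CDB Add1=30  regs: r0:Add3,r1:5,r2:Mul1,r3:2,r4:30
  c14: CDB Mul1=28  regs: r0:Add3,r1:5,r2:28,r3:2,r4:30
  c15: -  regs: r0:Add3,r1:5,r2:28,r3:2,r4:30
  c16: CDB Add2=33  regs: r0:Add3,r1:5,r2:28,r3:2,r4:30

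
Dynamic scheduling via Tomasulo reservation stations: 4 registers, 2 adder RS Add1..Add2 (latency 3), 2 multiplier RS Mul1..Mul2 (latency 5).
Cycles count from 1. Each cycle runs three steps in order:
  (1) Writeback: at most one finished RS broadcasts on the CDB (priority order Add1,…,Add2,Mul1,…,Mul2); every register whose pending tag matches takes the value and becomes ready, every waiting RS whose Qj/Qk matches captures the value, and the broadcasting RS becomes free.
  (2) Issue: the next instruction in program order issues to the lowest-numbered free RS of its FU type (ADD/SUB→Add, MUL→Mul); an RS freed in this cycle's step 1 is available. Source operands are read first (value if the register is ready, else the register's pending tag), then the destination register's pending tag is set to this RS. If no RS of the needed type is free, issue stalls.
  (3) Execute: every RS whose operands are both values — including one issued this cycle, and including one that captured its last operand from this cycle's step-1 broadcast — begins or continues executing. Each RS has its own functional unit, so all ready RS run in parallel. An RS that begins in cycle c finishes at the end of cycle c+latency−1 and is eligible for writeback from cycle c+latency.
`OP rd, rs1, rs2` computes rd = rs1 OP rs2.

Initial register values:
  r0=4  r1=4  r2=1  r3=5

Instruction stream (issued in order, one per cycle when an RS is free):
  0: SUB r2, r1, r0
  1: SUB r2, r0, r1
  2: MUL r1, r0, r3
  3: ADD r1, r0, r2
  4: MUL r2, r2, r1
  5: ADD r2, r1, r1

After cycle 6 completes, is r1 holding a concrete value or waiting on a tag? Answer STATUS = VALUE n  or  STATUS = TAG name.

STATUS = TAG Add1

cycle 1: issue SUB r2<-Add1 // r0:4,r1:4,r2:Add1,r3:5
cycle 2: issue SUB r2<-Add2 // r0:4,r1:4,r2:Add2,r3:5
cycle 3: issue MUL r1<-Mul1 // r0:4,r1:Mul1,r2:Add2,r3:5
cycle 4: CDB Add1=0; issue ADD r1<-Add1 // r0:4,r1:Add1,r2:Add2,r3:5
cycle 5: CDB Add2=0; issue MUL r2<-Mul2 // r0:4,r1:Add1,r2:Mul2,r3:5
cycle 6: issue ADD r2<-Add2 // r0:4,r1:Add1,r2:Add2,r3:5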